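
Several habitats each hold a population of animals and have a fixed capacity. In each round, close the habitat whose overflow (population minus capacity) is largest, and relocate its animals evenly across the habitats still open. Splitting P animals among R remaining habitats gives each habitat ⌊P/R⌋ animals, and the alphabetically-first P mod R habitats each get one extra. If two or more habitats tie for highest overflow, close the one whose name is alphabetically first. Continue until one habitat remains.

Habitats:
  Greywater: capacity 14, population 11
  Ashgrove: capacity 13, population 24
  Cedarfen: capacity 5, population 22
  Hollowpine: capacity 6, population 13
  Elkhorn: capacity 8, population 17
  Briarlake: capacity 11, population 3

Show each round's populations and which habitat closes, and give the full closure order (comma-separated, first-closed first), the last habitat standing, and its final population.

Round 1: Ashgrove=24 Briarlake=3 Cedarfen=22 Elkhorn=17 Greywater=11 Hollowpine=13 → close Cedarfen (overflow 17)
  22÷5 = 4 each, +1 to first 2
Round 2: Ashgrove=29 Briarlake=8 Elkhorn=21 Greywater=15 Hollowpine=17 → close Ashgrove (overflow 16)
  29÷4 = 7 each, +1 to first 1
Round 3: Briarlake=16 Elkhorn=28 Greywater=22 Hollowpine=24 → close Elkhorn (overflow 20)
  28÷3 = 9 each, +1 to first 1
Round 4: Briarlake=26 Greywater=31 Hollowpine=33 → close Hollowpine (overflow 27)
  33÷2 = 16 each, +1 to first 1
Round 5: Briarlake=43 Greywater=47 → close Greywater (overflow 33)
  47÷1 = 47 each, +1 to first 0

Closure order: Cedarfen, Ashgrove, Elkhorn, Hollowpine, Greywater
Last habitat: Briarlake with 90 animals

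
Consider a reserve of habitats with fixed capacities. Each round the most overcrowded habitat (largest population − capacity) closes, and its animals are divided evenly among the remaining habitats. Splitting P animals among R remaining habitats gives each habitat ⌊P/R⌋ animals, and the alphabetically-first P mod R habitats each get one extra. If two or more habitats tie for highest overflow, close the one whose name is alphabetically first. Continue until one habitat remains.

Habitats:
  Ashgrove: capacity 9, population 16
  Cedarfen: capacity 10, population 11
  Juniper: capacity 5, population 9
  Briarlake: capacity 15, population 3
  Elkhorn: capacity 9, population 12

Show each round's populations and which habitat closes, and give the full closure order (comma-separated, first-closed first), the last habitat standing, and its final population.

Closure order: Ashgrove, Juniper, Elkhorn, Cedarfen
Last habitat: Briarlake with 51 animals

Round 1: Ashgrove=16 Briarlake=3 Cedarfen=11 Elkhorn=12 Juniper=9 → close Ashgrove (overflow 7)
  16÷4 = 4 each, +1 to first 0
Round 2: Briarlake=7 Cedarfen=15 Elkhorn=16 Juniper=13 → close Juniper (overflow 8)
  13÷3 = 4 each, +1 to first 1
Round 3: Briarlake=12 Cedarfen=19 Elkhorn=20 → close Elkhorn (overflow 11)
  20÷2 = 10 each, +1 to first 0
Round 4: Briarlake=22 Cedarfen=29 → close Cedarfen (overflow 19)
  29÷1 = 29 each, +1 to first 0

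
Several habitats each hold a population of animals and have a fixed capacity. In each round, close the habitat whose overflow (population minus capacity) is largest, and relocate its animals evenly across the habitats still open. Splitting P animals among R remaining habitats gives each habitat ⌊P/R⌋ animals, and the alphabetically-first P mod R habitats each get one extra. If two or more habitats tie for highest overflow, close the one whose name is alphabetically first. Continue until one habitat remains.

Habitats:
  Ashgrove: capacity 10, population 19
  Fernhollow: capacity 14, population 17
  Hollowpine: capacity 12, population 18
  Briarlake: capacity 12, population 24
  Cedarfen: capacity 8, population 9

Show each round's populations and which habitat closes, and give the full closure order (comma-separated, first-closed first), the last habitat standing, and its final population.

Closure order: Briarlake, Ashgrove, Hollowpine, Fernhollow
Last habitat: Cedarfen with 87 animals

Round 1: Ashgrove=19 Briarlake=24 Cedarfen=9 Fernhollow=17 Hollowpine=18 → close Briarlake (overflow 12)
  24÷4 = 6 each, +1 to first 0
Round 2: Ashgrove=25 Cedarfen=15 Fernhollow=23 Hollowpine=24 → close Ashgrove (overflow 15)
  25÷3 = 8 each, +1 to first 1
Round 3: Cedarfen=24 Fernhollow=31 Hollowpine=32 → close Hollowpine (overflow 20)
  32÷2 = 16 each, +1 to first 0
Round 4: Cedarfen=40 Fernhollow=47 → close Fernhollow (overflow 33)
  47÷1 = 47 each, +1 to first 0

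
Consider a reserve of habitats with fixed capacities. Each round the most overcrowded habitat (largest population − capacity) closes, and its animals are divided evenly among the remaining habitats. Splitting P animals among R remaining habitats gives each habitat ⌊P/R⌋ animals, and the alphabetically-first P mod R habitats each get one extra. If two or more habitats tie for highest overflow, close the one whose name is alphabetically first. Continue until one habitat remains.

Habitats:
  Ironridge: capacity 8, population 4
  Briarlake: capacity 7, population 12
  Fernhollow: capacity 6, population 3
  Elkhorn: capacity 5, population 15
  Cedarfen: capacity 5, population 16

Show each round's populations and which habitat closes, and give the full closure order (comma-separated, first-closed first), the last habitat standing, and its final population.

Round 1: Briarlake=12 Cedarfen=16 Elkhorn=15 Fernhollow=3 Ironridge=4 → close Cedarfen (overflow 11)
  16÷4 = 4 each, +1 to first 0
Round 2: Briarlake=16 Elkhorn=19 Fernhollow=7 Ironridge=8 → close Elkhorn (overflow 14)
  19÷3 = 6 each, +1 to first 1
Round 3: Briarlake=23 Fernhollow=13 Ironridge=14 → close Briarlake (overflow 16)
  23÷2 = 11 each, +1 to first 1
Round 4: Fernhollow=25 Ironridge=25 → close Fernhollow (overflow 19)
  25÷1 = 25 each, +1 to first 0

Closure order: Cedarfen, Elkhorn, Briarlake, Fernhollow
Last habitat: Ironridge with 50 animals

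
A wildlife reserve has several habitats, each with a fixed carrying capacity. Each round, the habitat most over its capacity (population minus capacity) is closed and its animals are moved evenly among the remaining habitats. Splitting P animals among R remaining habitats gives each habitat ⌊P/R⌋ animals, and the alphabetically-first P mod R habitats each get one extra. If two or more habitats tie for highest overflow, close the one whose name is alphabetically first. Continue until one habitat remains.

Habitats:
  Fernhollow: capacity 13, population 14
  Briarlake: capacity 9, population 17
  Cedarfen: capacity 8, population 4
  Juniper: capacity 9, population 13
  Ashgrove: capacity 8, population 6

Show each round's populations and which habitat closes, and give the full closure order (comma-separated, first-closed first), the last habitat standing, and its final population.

Closure order: Briarlake, Juniper, Fernhollow, Ashgrove
Last habitat: Cedarfen with 54 animals

Round 1: Ashgrove=6 Briarlake=17 Cedarfen=4 Fernhollow=14 Juniper=13 → close Briarlake (overflow 8)
  17÷4 = 4 each, +1 to first 1
Round 2: Ashgrove=11 Cedarfen=8 Fernhollow=18 Juniper=17 → close Juniper (overflow 8)
  17÷3 = 5 each, +1 to first 2
Round 3: Ashgrove=17 Cedarfen=14 Fernhollow=23 → close Fernhollow (overflow 10)
  23÷2 = 11 each, +1 to first 1
Round 4: Ashgrove=29 Cedarfen=25 → close Ashgrove (overflow 21)
  29÷1 = 29 each, +1 to first 0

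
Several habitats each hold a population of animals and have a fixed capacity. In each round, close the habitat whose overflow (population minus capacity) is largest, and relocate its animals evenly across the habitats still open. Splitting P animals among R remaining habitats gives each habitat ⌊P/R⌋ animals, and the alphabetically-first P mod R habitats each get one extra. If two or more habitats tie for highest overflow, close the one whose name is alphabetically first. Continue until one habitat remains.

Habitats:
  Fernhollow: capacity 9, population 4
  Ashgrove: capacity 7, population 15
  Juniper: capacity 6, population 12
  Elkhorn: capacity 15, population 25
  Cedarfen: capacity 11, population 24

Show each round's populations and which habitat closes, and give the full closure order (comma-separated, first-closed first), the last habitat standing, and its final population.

Round 1: Ashgrove=15 Cedarfen=24 Elkhorn=25 Fernhollow=4 Juniper=12 → close Cedarfen (overflow 13)
  24÷4 = 6 each, +1 to first 0
Round 2: Ashgrove=21 Elkhorn=31 Fernhollow=10 Juniper=18 → close Elkhorn (overflow 16)
  31÷3 = 10 each, +1 to first 1
Round 3: Ashgrove=32 Fernhollow=20 Juniper=28 → close Ashgrove (overflow 25)
  32÷2 = 16 each, +1 to first 0
Round 4: Fernhollow=36 Juniper=44 → close Juniper (overflow 38)
  44÷1 = 44 each, +1 to first 0

Closure order: Cedarfen, Elkhorn, Ashgrove, Juniper
Last habitat: Fernhollow with 80 animals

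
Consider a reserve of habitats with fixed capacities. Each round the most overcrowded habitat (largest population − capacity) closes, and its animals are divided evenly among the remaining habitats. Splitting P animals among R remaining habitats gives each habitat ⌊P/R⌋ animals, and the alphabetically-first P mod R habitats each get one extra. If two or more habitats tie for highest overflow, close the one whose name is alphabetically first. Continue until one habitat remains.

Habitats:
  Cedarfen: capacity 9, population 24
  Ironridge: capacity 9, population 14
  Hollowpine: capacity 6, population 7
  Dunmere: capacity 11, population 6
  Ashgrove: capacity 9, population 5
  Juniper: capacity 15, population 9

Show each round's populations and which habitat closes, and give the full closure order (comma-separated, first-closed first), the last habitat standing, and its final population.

Closure order: Cedarfen, Ironridge, Hollowpine, Ashgrove, Dunmere
Last habitat: Juniper with 65 animals

Round 1: Ashgrove=5 Cedarfen=24 Dunmere=6 Hollowpine=7 Ironridge=14 Juniper=9 → close Cedarfen (overflow 15)
  24÷5 = 4 each, +1 to first 4
Round 2: Ashgrove=10 Dunmere=11 Hollowpine=12 Ironridge=19 Juniper=13 → close Ironridge (overflow 10)
  19÷4 = 4 each, +1 to first 3
Round 3: Ashgrove=15 Dunmere=16 Hollowpine=17 Juniper=17 → close Hollowpine (overflow 11)
  17÷3 = 5 each, +1 to first 2
Round 4: Ashgrove=21 Dunmere=22 Juniper=22 → close Ashgrove (overflow 12)
  21÷2 = 10 each, +1 to first 1
Round 5: Dunmere=33 Juniper=32 → close Dunmere (overflow 22)
  33÷1 = 33 each, +1 to first 0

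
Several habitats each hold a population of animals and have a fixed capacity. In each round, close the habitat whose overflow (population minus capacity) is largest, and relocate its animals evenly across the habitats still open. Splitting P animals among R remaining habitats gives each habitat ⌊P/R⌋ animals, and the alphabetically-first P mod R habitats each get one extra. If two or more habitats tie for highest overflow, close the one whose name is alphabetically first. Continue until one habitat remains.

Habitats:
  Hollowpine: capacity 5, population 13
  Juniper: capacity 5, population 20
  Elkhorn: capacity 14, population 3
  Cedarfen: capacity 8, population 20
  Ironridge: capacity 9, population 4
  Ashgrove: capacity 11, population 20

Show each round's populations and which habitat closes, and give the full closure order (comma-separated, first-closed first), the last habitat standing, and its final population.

Round 1: Ashgrove=20 Cedarfen=20 Elkhorn=3 Hollowpine=13 Ironridge=4 Juniper=20 → close Juniper (overflow 15)
  20÷5 = 4 each, +1 to first 0
Round 2: Ashgrove=24 Cedarfen=24 Elkhorn=7 Hollowpine=17 Ironridge=8 → close Cedarfen (overflow 16)
  24÷4 = 6 each, +1 to first 0
Round 3: Ashgrove=30 Elkhorn=13 Hollowpine=23 Ironridge=14 → close Ashgrove (overflow 19)
  30÷3 = 10 each, +1 to first 0
Round 4: Elkhorn=23 Hollowpine=33 Ironridge=24 → close Hollowpine (overflow 28)
  33÷2 = 16 each, +1 to first 1
Round 5: Elkhorn=40 Ironridge=40 → close Ironridge (overflow 31)
  40÷1 = 40 each, +1 to first 0

Closure order: Juniper, Cedarfen, Ashgrove, Hollowpine, Ironridge
Last habitat: Elkhorn with 80 animals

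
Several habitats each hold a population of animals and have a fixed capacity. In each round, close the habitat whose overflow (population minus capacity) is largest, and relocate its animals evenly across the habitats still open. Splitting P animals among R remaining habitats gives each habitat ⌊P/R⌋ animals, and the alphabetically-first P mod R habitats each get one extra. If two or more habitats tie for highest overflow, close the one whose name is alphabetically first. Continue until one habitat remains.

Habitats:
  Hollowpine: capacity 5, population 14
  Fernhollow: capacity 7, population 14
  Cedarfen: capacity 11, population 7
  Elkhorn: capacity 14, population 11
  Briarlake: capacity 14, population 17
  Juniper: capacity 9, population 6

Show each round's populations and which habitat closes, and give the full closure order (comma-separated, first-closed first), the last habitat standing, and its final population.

Closure order: Hollowpine, Fernhollow, Briarlake, Cedarfen, Elkhorn
Last habitat: Juniper with 69 animals

Round 1: Briarlake=17 Cedarfen=7 Elkhorn=11 Fernhollow=14 Hollowpine=14 Juniper=6 → close Hollowpine (overflow 9)
  14÷5 = 2 each, +1 to first 4
Round 2: Briarlake=20 Cedarfen=10 Elkhorn=14 Fernhollow=17 Juniper=8 → close Fernhollow (overflow 10)
  17÷4 = 4 each, +1 to first 1
Round 3: Briarlake=25 Cedarfen=14 Elkhorn=18 Juniper=12 → close Briarlake (overflow 11)
  25÷3 = 8 each, +1 to first 1
Round 4: Cedarfen=23 Elkhorn=26 Juniper=20 → close Cedarfen (overflow 12)
  23÷2 = 11 each, +1 to first 1
Round 5: Elkhorn=38 Juniper=31 → close Elkhorn (overflow 24)
  38÷1 = 38 each, +1 to first 0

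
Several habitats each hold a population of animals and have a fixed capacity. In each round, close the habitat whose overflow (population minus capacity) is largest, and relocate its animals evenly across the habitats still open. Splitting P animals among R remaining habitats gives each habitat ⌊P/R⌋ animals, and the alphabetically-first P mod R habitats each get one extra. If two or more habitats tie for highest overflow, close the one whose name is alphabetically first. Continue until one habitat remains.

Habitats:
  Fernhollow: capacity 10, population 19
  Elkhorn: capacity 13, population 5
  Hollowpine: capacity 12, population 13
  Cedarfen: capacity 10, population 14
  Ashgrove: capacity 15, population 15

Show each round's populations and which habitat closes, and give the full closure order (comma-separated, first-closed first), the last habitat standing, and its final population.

Closure order: Fernhollow, Cedarfen, Ashgrove, Hollowpine
Last habitat: Elkhorn with 66 animals

Round 1: Ashgrove=15 Cedarfen=14 Elkhorn=5 Fernhollow=19 Hollowpine=13 → close Fernhollow (overflow 9)
  19÷4 = 4 each, +1 to first 3
Round 2: Ashgrove=20 Cedarfen=19 Elkhorn=10 Hollowpine=17 → close Cedarfen (overflow 9)
  19÷3 = 6 each, +1 to first 1
Round 3: Ashgrove=27 Elkhorn=16 Hollowpine=23 → close Ashgrove (overflow 12)
  27÷2 = 13 each, +1 to first 1
Round 4: Elkhorn=30 Hollowpine=36 → close Hollowpine (overflow 24)
  36÷1 = 36 each, +1 to first 0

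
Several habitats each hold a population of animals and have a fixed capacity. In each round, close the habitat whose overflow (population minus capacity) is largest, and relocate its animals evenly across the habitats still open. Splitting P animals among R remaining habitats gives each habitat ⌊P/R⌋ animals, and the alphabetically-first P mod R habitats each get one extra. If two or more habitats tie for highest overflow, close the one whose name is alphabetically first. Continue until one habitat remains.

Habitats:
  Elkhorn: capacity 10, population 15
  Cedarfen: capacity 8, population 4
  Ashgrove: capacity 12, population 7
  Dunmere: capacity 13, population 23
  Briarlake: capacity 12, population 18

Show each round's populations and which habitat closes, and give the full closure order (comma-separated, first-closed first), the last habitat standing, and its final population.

Round 1: Ashgrove=7 Briarlake=18 Cedarfen=4 Dunmere=23 Elkhorn=15 → close Dunmere (overflow 10)
  23÷4 = 5 each, +1 to first 3
Round 2: Ashgrove=13 Briarlake=24 Cedarfen=10 Elkhorn=20 → close Briarlake (overflow 12)
  24÷3 = 8 each, +1 to first 0
Round 3: Ashgrove=21 Cedarfen=18 Elkhorn=28 → close Elkhorn (overflow 18)
  28÷2 = 14 each, +1 to first 0
Round 4: Ashgrove=35 Cedarfen=32 → close Cedarfen (overflow 24)
  32÷1 = 32 each, +1 to first 0

Closure order: Dunmere, Briarlake, Elkhorn, Cedarfen
Last habitat: Ashgrove with 67 animals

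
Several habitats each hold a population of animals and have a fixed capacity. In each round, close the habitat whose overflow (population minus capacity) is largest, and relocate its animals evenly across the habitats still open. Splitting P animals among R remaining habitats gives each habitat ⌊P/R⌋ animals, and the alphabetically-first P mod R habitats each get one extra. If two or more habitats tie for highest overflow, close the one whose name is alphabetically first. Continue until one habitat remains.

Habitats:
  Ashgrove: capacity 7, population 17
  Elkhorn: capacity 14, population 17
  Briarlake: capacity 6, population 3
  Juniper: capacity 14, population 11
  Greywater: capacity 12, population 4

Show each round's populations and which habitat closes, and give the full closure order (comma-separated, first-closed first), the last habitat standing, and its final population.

Closure order: Ashgrove, Elkhorn, Briarlake, Juniper
Last habitat: Greywater with 52 animals

Round 1: Ashgrove=17 Briarlake=3 Elkhorn=17 Greywater=4 Juniper=11 → close Ashgrove (overflow 10)
  17÷4 = 4 each, +1 to first 1
Round 2: Briarlake=8 Elkhorn=21 Greywater=8 Juniper=15 → close Elkhorn (overflow 7)
  21÷3 = 7 each, +1 to first 0
Round 3: Briarlake=15 Greywater=15 Juniper=22 → close Briarlake (overflow 9)
  15÷2 = 7 each, +1 to first 1
Round 4: Greywater=23 Juniper=29 → close Juniper (overflow 15)
  29÷1 = 29 each, +1 to first 0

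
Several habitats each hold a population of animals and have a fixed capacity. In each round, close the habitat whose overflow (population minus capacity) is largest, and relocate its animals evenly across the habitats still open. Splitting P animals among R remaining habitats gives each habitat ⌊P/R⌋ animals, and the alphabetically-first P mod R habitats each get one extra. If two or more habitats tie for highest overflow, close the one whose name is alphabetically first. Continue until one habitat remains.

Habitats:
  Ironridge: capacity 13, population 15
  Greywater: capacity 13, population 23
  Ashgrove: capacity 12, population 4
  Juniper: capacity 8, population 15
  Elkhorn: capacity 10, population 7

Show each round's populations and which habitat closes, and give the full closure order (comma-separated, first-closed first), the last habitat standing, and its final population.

Closure order: Greywater, Juniper, Ironridge, Elkhorn
Last habitat: Ashgrove with 64 animals

Round 1: Ashgrove=4 Elkhorn=7 Greywater=23 Ironridge=15 Juniper=15 → close Greywater (overflow 10)
  23÷4 = 5 each, +1 to first 3
Round 2: Ashgrove=10 Elkhorn=13 Ironridge=21 Juniper=20 → close Juniper (overflow 12)
  20÷3 = 6 each, +1 to first 2
Round 3: Ashgrove=17 Elkhorn=20 Ironridge=27 → close Ironridge (overflow 14)
  27÷2 = 13 each, +1 to first 1
Round 4: Ashgrove=31 Elkhorn=33 → close Elkhorn (overflow 23)
  33÷1 = 33 each, +1 to first 0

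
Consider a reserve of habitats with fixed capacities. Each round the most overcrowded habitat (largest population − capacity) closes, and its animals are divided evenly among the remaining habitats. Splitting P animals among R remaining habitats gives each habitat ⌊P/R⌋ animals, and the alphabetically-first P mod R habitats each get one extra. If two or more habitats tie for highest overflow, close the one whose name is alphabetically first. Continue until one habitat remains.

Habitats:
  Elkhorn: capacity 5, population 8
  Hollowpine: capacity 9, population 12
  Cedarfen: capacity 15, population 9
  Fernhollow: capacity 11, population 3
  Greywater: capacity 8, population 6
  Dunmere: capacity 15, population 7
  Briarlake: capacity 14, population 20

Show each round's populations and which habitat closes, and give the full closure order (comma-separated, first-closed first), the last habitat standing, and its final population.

Round 1: Briarlake=20 Cedarfen=9 Dunmere=7 Elkhorn=8 Fernhollow=3 Greywater=6 Hollowpine=12 → close Briarlake (overflow 6)
  20÷6 = 3 each, +1 to first 2
Round 2: Cedarfen=13 Dunmere=11 Elkhorn=11 Fernhollow=6 Greywater=9 Hollowpine=15 → close Elkhorn (overflow 6)
  11÷5 = 2 each, +1 to first 1
Round 3: Cedarfen=16 Dunmere=13 Fernhollow=8 Greywater=11 Hollowpine=17 → close Hollowpine (overflow 8)
  17÷4 = 4 each, +1 to first 1
Round 4: Cedarfen=21 Dunmere=17 Fernhollow=12 Greywater=15 → close Greywater (overflow 7)
  15÷3 = 5 each, +1 to first 0
Round 5: Cedarfen=26 Dunmere=22 Fernhollow=17 → close Cedarfen (overflow 11)
  26÷2 = 13 each, +1 to first 0
Round 6: Dunmere=35 Fernhollow=30 → close Dunmere (overflow 20)
  35÷1 = 35 each, +1 to first 0

Closure order: Briarlake, Elkhorn, Hollowpine, Greywater, Cedarfen, Dunmere
Last habitat: Fernhollow with 65 animals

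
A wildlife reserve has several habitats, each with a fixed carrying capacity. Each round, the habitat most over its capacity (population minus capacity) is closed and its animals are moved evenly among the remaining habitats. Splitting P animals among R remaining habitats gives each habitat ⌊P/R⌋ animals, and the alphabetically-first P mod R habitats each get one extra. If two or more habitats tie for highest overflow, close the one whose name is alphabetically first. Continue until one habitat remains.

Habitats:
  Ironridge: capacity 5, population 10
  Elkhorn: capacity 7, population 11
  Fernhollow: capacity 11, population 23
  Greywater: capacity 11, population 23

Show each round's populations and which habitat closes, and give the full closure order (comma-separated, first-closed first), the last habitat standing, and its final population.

Round 1: Elkhorn=11 Fernhollow=23 Greywater=23 Ironridge=10 → close Fernhollow (overflow 12)
  23÷3 = 7 each, +1 to first 2
Round 2: Elkhorn=19 Greywater=31 Ironridge=17 → close Greywater (overflow 20)
  31÷2 = 15 each, +1 to first 1
Round 3: Elkhorn=35 Ironridge=32 → close Elkhorn (overflow 28)
  35÷1 = 35 each, +1 to first 0

Closure order: Fernhollow, Greywater, Elkhorn
Last habitat: Ironridge with 67 animals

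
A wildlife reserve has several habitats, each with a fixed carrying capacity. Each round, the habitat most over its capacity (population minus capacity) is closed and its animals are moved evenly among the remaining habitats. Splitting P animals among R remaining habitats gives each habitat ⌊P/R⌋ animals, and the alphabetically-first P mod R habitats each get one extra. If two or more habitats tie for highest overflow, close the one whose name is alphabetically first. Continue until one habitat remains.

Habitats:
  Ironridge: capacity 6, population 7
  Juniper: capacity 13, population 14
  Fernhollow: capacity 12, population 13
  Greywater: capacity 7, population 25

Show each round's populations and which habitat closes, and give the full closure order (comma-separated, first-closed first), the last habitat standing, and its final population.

Closure order: Greywater, Fernhollow, Ironridge
Last habitat: Juniper with 59 animals

Round 1: Fernhollow=13 Greywater=25 Ironridge=7 Juniper=14 → close Greywater (overflow 18)
  25÷3 = 8 each, +1 to first 1
Round 2: Fernhollow=22 Ironridge=15 Juniper=22 → close Fernhollow (overflow 10)
  22÷2 = 11 each, +1 to first 0
Round 3: Ironridge=26 Juniper=33 → close Ironridge (overflow 20)
  26÷1 = 26 each, +1 to first 0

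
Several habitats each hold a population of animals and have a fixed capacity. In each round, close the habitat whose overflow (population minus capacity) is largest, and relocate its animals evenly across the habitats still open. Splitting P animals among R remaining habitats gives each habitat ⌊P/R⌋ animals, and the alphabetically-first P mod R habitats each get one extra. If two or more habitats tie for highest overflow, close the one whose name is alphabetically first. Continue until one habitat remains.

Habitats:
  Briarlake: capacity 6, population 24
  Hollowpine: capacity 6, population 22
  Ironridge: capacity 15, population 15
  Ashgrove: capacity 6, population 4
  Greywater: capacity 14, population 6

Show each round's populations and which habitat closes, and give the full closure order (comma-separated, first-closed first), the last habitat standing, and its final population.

Round 1: Ashgrove=4 Briarlake=24 Greywater=6 Hollowpine=22 Ironridge=15 → close Briarlake (overflow 18)
  24÷4 = 6 each, +1 to first 0
Round 2: Ashgrove=10 Greywater=12 Hollowpine=28 Ironridge=21 → close Hollowpine (overflow 22)
  28÷3 = 9 each, +1 to first 1
Round 3: Ashgrove=20 Greywater=21 Ironridge=30 → close Ironridge (overflow 15)
  30÷2 = 15 each, +1 to first 0
Round 4: Ashgrove=35 Greywater=36 → close Ashgrove (overflow 29)
  35÷1 = 35 each, +1 to first 0

Closure order: Briarlake, Hollowpine, Ironridge, Ashgrove
Last habitat: Greywater with 71 animals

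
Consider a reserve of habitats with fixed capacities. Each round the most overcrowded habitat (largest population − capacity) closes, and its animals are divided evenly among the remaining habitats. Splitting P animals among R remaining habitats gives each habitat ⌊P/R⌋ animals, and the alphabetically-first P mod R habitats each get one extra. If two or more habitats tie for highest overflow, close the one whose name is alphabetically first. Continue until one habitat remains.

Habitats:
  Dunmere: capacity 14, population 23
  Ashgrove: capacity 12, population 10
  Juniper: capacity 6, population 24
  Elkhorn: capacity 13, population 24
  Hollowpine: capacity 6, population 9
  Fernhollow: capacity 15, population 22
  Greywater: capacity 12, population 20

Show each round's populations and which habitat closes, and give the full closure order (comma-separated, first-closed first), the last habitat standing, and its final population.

Round 1: Ashgrove=10 Dunmere=23 Elkhorn=24 Fernhollow=22 Greywater=20 Hollowpine=9 Juniper=24 → close Juniper (overflow 18)
  24÷6 = 4 each, +1 to first 0
Round 2: Ashgrove=14 Dunmere=27 Elkhorn=28 Fernhollow=26 Greywater=24 Hollowpine=13 → close Elkhorn (overflow 15)
  28÷5 = 5 each, +1 to first 3
Round 3: Ashgrove=20 Dunmere=33 Fernhollow=32 Greywater=29 Hollowpine=18 → close Dunmere (overflow 19)
  33÷4 = 8 each, +1 to first 1
Round 4: Ashgrove=29 Fernhollow=40 Greywater=37 Hollowpine=26 → close Fernhollow (overflow 25)
  40÷3 = 13 each, +1 to first 1
Round 5: Ashgrove=43 Greywater=50 Hollowpine=39 → close Greywater (overflow 38)
  50÷2 = 25 each, +1 to first 0
Round 6: Ashgrove=68 Hollowpine=64 → close Hollowpine (overflow 58)
  64÷1 = 64 each, +1 to first 0

Closure order: Juniper, Elkhorn, Dunmere, Fernhollow, Greywater, Hollowpine
Last habitat: Ashgrove with 132 animals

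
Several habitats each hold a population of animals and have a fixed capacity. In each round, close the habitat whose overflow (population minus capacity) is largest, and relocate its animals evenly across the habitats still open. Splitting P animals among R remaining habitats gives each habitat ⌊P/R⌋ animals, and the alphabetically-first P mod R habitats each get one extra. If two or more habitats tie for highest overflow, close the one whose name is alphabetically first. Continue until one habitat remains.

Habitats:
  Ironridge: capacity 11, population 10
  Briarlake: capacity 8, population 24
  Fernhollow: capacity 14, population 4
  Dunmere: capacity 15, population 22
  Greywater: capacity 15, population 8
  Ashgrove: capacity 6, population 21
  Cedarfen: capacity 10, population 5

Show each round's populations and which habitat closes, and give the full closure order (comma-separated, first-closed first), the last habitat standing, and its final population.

Closure order: Briarlake, Ashgrove, Dunmere, Ironridge, Cedarfen, Greywater
Last habitat: Fernhollow with 94 animals

Round 1: Ashgrove=21 Briarlake=24 Cedarfen=5 Dunmere=22 Fernhollow=4 Greywater=8 Ironridge=10 → close Briarlake (overflow 16)
  24÷6 = 4 each, +1 to first 0
Round 2: Ashgrove=25 Cedarfen=9 Dunmere=26 Fernhollow=8 Greywater=12 Ironridge=14 → close Ashgrove (overflow 19)
  25÷5 = 5 each, +1 to first 0
Round 3: Cedarfen=14 Dunmere=31 Fernhollow=13 Greywater=17 Ironridge=19 → close Dunmere (overflow 16)
  31÷4 = 7 each, +1 to first 3
Round 4: Cedarfen=22 Fernhollow=21 Greywater=25 Ironridge=26 → close Ironridge (overflow 15)
  26÷3 = 8 each, +1 to first 2
Round 5: Cedarfen=31 Fernhollow=30 Greywater=33 → close Cedarfen (overflow 21)
  31÷2 = 15 each, +1 to first 1
Round 6: Fernhollow=46 Greywater=48 → close Greywater (overflow 33)
  48÷1 = 48 each, +1 to first 0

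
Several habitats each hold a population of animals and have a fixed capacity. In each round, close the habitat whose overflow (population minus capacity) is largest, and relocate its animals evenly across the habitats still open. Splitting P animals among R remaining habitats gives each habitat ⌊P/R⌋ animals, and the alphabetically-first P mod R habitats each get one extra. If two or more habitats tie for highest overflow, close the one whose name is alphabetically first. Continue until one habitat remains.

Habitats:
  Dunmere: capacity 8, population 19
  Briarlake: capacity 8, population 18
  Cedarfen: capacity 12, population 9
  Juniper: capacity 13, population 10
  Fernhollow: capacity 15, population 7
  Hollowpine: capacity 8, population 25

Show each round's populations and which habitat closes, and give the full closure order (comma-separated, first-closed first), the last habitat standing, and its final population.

Closure order: Hollowpine, Dunmere, Briarlake, Cedarfen, Juniper
Last habitat: Fernhollow with 88 animals

Round 1: Briarlake=18 Cedarfen=9 Dunmere=19 Fernhollow=7 Hollowpine=25 Juniper=10 → close Hollowpine (overflow 17)
  25÷5 = 5 each, +1 to first 0
Round 2: Briarlake=23 Cedarfen=14 Dunmere=24 Fernhollow=12 Juniper=15 → close Dunmere (overflow 16)
  24÷4 = 6 each, +1 to first 0
Round 3: Briarlake=29 Cedarfen=20 Fernhollow=18 Juniper=21 → close Briarlake (overflow 21)
  29÷3 = 9 each, +1 to first 2
Round 4: Cedarfen=30 Fernhollow=28 Juniper=30 → close Cedarfen (overflow 18)
  30÷2 = 15 each, +1 to first 0
Round 5: Fernhollow=43 Juniper=45 → close Juniper (overflow 32)
  45÷1 = 45 each, +1 to first 0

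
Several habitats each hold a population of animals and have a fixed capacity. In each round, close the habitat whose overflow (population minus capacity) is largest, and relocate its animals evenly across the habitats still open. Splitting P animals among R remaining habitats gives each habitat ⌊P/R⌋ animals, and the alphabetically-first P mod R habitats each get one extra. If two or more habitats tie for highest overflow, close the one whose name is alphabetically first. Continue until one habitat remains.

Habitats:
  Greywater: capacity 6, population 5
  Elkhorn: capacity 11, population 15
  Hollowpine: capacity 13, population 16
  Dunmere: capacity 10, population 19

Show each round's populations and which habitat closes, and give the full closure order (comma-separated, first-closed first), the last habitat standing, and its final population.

Round 1: Dunmere=19 Elkhorn=15 Greywater=5 Hollowpine=16 → close Dunmere (overflow 9)
  19÷3 = 6 each, +1 to first 1
Round 2: Elkhorn=22 Greywater=11 Hollowpine=22 → close Elkhorn (overflow 11)
  22÷2 = 11 each, +1 to first 0
Round 3: Greywater=22 Hollowpine=33 → close Hollowpine (overflow 20)
  33÷1 = 33 each, +1 to first 0

Closure order: Dunmere, Elkhorn, Hollowpine
Last habitat: Greywater with 55 animals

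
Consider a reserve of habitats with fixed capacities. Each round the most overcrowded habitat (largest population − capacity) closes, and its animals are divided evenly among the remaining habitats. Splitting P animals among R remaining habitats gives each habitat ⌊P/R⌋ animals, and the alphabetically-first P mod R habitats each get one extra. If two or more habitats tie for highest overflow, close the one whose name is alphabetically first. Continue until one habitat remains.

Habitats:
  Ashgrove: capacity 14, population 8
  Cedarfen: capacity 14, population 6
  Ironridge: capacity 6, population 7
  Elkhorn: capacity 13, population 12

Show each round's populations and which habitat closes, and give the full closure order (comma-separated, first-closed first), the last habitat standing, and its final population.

Closure order: Ironridge, Elkhorn, Ashgrove
Last habitat: Cedarfen with 33 animals

Round 1: Ashgrove=8 Cedarfen=6 Elkhorn=12 Ironridge=7 → close Ironridge (overflow 1)
  7÷3 = 2 each, +1 to first 1
Round 2: Ashgrove=11 Cedarfen=8 Elkhorn=14 → close Elkhorn (overflow 1)
  14÷2 = 7 each, +1 to first 0
Round 3: Ashgrove=18 Cedarfen=15 → close Ashgrove (overflow 4)
  18÷1 = 18 each, +1 to first 0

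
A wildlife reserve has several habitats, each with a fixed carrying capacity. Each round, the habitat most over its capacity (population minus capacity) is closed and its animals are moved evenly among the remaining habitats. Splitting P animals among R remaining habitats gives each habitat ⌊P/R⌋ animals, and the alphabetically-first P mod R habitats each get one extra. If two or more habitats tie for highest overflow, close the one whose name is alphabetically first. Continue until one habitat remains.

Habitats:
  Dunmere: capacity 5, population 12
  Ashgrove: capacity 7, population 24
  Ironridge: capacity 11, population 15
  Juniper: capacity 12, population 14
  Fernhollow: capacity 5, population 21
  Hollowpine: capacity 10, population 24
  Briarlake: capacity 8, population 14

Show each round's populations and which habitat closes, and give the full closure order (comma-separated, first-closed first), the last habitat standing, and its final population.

Closure order: Ashgrove, Fernhollow, Hollowpine, Briarlake, Dunmere, Ironridge
Last habitat: Juniper with 124 animals

Round 1: Ashgrove=24 Briarlake=14 Dunmere=12 Fernhollow=21 Hollowpine=24 Ironridge=15 Juniper=14 → close Ashgrove (overflow 17)
  24÷6 = 4 each, +1 to first 0
Round 2: Briarlake=18 Dunmere=16 Fernhollow=25 Hollowpine=28 Ironridge=19 Juniper=18 → close Fernhollow (overflow 20)
  25÷5 = 5 each, +1 to first 0
Round 3: Briarlake=23 Dunmere=21 Hollowpine=33 Ironridge=24 Juniper=23 → close Hollowpine (overflow 23)
  33÷4 = 8 each, +1 to first 1
Round 4: Briarlake=32 Dunmere=29 Ironridge=32 Juniper=31 → close Briarlake (overflow 24)
  32÷3 = 10 each, +1 to first 2
Round 5: Dunmere=40 Ironridge=43 Juniper=41 → close Dunmere (overflow 35)
  40÷2 = 20 each, +1 to first 0
Round 6: Ironridge=63 Juniper=61 → close Ironridge (overflow 52)
  63÷1 = 63 each, +1 to first 0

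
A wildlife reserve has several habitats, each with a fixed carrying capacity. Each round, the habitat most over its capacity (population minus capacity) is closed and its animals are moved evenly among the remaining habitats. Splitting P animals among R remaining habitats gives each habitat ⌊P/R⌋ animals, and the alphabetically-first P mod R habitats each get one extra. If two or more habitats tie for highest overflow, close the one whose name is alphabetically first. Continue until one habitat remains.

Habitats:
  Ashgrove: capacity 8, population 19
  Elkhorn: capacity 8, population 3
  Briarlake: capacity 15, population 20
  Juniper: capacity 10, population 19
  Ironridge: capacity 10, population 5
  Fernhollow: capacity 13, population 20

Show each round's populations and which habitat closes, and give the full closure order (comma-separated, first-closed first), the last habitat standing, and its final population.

Round 1: Ashgrove=19 Briarlake=20 Elkhorn=3 Fernhollow=20 Ironridge=5 Juniper=19 → close Ashgrove (overflow 11)
  19÷5 = 3 each, +1 to first 4
Round 2: Briarlake=24 Elkhorn=7 Fernhollow=24 Ironridge=9 Juniper=22 → close Juniper (overflow 12)
  22÷4 = 5 each, +1 to first 2
Round 3: Briarlake=30 Elkhorn=13 Fernhollow=29 Ironridge=14 → close Fernhollow (overflow 16)
  29÷3 = 9 each, +1 to first 2
Round 4: Briarlake=40 Elkhorn=23 Ironridge=23 → close Briarlake (overflow 25)
  40÷2 = 20 each, +1 to first 0
Round 5: Elkhorn=43 Ironridge=43 → close Elkhorn (overflow 35)
  43÷1 = 43 each, +1 to first 0

Closure order: Ashgrove, Juniper, Fernhollow, Briarlake, Elkhorn
Last habitat: Ironridge with 86 animals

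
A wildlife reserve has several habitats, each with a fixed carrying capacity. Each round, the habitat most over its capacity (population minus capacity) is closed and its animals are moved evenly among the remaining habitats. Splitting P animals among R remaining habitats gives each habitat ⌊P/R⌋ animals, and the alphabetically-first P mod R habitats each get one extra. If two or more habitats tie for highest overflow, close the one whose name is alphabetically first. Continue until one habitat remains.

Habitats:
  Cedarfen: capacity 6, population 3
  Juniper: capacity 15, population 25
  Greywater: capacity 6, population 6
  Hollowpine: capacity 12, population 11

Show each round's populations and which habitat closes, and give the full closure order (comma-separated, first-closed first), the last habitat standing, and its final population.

Round 1: Cedarfen=3 Greywater=6 Hollowpine=11 Juniper=25 → close Juniper (overflow 10)
  25÷3 = 8 each, +1 to first 1
Round 2: Cedarfen=12 Greywater=14 Hollowpine=19 → close Greywater (overflow 8)
  14÷2 = 7 each, +1 to first 0
Round 3: Cedarfen=19 Hollowpine=26 → close Hollowpine (overflow 14)
  26÷1 = 26 each, +1 to first 0

Closure order: Juniper, Greywater, Hollowpine
Last habitat: Cedarfen with 45 animals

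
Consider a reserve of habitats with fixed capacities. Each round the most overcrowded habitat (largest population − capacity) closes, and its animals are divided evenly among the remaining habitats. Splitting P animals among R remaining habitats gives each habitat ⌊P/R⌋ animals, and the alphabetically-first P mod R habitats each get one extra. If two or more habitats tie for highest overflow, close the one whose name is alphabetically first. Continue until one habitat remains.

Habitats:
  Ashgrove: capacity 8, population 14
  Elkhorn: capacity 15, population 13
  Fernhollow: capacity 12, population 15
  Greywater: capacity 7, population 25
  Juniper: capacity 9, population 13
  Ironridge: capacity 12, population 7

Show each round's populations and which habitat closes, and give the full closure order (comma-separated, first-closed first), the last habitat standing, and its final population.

Closure order: Greywater, Ashgrove, Fernhollow, Juniper, Elkhorn
Last habitat: Ironridge with 87 animals

Round 1: Ashgrove=14 Elkhorn=13 Fernhollow=15 Greywater=25 Ironridge=7 Juniper=13 → close Greywater (overflow 18)
  25÷5 = 5 each, +1 to first 0
Round 2: Ashgrove=19 Elkhorn=18 Fernhollow=20 Ironridge=12 Juniper=18 → close Ashgrove (overflow 11)
  19÷4 = 4 each, +1 to first 3
Round 3: Elkhorn=23 Fernhollow=25 Ironridge=17 Juniper=22 → close Fernhollow (overflow 13)
  25÷3 = 8 each, +1 to first 1
Round 4: Elkhorn=32 Ironridge=25 Juniper=30 → close Juniper (overflow 21)
  30÷2 = 15 each, +1 to first 0
Round 5: Elkhorn=47 Ironridge=40 → close Elkhorn (overflow 32)
  47÷1 = 47 each, +1 to first 0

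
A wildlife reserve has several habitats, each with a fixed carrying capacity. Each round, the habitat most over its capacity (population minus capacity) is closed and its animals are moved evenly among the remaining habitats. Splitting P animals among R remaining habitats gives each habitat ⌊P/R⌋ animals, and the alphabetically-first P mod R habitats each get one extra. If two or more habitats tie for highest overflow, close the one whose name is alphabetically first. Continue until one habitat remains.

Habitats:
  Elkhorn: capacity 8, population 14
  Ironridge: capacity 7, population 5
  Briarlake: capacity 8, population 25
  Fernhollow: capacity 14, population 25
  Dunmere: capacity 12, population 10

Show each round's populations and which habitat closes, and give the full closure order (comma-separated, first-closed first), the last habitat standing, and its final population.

Round 1: Briarlake=25 Dunmere=10 Elkhorn=14 Fernhollow=25 Ironridge=5 → close Briarlake (overflow 17)
  25÷4 = 6 each, +1 to first 1
Round 2: Dunmere=17 Elkhorn=20 Fernhollow=31 Ironridge=11 → close Fernhollow (overflow 17)
  31÷3 = 10 each, +1 to first 1
Round 3: Dunmere=28 Elkhorn=30 Ironridge=21 → close Elkhorn (overflow 22)
  30÷2 = 15 each, +1 to first 0
Round 4: Dunmere=43 Ironridge=36 → close Dunmere (overflow 31)
  43÷1 = 43 each, +1 to first 0

Closure order: Briarlake, Fernhollow, Elkhorn, Dunmere
Last habitat: Ironridge with 79 animals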